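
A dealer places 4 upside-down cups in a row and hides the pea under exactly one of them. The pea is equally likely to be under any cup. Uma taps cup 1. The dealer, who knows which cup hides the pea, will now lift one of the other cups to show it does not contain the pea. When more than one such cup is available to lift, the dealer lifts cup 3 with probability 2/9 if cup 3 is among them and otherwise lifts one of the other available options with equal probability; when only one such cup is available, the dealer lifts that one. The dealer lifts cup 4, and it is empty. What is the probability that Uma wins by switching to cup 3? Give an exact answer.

3/10

Apply Bayes' rule, conditioning on where the pea actually is.
If it is under cup 1 (prior 1/4): cup 3 is available but not opened; cup 4 gets probability (1 − 2/9)/2 = 7/18; weight (1/4)·(7/18) = 7/72.
If it is under cup 2 (prior 1/4): cup 3 is available but not opened, probability 7/9; weight (1/4)·(7/9) = 7/36.
If it is under cup 3 (prior 1/4): cup 3 holds the prize so is unavailable; the dealer chooses uniformly among the 2 others, probability 1/2; weight (1/4)·(1/2) = 1/8.
If it is under cup 4 (prior 1/4): the dealer opened cup 4, so this case is ruled out; weight (1/4)·0 = 0.
The weights sum to 5/12.
So P(the pea under cup 3 | the dealer opened cup 4) = (1/8) / (5/12) = 3/10.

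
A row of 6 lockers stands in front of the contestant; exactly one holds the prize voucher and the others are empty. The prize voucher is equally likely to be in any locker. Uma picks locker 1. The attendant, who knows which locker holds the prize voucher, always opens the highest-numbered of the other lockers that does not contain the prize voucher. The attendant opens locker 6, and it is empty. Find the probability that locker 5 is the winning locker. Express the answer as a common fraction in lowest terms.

1/5

Apply Bayes' rule, conditioning on where the prize voucher actually is.
If it is in any of lockers 1, 2, 3, 4, and 5 (prior 1/6 each): locker 6 is the highest-numbered option available, probability 1; weight (1/6)·1 = 1/6 each.
If it is in locker 6 (prior 1/6): the attendant opened locker 6, so this case is ruled out; weight (1/6)·0 = 0.
The weights sum to 5/6.
So P(the prize voucher in locker 5 | the attendant opened locker 6) = (1/6) / (5/6) = 1/5.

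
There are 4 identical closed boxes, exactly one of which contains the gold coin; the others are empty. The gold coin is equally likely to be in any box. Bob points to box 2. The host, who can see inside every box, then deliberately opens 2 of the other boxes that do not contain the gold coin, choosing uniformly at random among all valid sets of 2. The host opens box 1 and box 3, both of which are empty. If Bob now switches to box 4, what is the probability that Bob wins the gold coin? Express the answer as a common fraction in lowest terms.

3/4

Apply Bayes' rule, conditioning on where the gold coin actually is.
If it is in either of boxes 1 and 3 (prior 1/4 each): that box was opened and seen not to hold the prize — ruled out; weight (1/4)·0 = 0 each.
If it is in box 2 (prior 1/4): the host has 3 equally likely choices, so probability 1/3; weight (1/4)·(1/3) = 1/12.
If it is in box 4 (prior 1/4): the host has no choice, probability 1; weight (1/4)·1 = 1/4.
The weights sum to 1/3.
So P(the gold coin in box 4 | the host opened box 1 and box 3) = (1/4) / (1/3) = 3/4.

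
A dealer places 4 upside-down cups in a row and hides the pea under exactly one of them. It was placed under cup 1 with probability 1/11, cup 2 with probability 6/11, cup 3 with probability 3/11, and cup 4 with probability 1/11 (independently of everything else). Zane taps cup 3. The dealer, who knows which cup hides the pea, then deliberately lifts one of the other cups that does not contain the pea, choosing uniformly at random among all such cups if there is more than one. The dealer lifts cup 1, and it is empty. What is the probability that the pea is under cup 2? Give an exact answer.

2/3

Consider each possible location of the pea in turn.
If it is under cup 1 (prior 1/11): the dealer opened cup 1, so this case is ruled out; weight (1/11)·0 = 0.
If it is under cup 2 (prior 6/11): the dealer has 2 equally likely choices, so probability 1/2; weight (6/11)·(1/2) = 3/11.
If it is under cup 3 (prior 3/11): the dealer has 3 equally likely choices, so probability 1/3; weight (3/11)·(1/3) = 1/11.
If it is under cup 4 (prior 1/11): the dealer has 2 equally likely choices, so probability 1/2; weight (1/11)·(1/2) = 1/22.
The weights sum to 9/22.
So P(the pea under cup 2 | the dealer opened cup 1) = (3/11) / (9/22) = 2/3.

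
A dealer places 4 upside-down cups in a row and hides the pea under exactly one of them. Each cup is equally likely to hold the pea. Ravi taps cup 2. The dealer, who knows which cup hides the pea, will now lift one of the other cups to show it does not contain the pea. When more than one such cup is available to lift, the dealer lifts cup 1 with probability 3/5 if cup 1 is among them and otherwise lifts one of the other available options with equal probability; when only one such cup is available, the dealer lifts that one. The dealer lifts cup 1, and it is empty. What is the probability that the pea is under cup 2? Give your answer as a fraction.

1/3

Condition on the true location of the pea.
If it is under cup 1 (prior 1/4): the dealer opened cup 1, so this case is ruled out; weight (1/4)·0 = 0.
If it is under any of cups 2, 3, and 4 (prior 1/4 each): cup 1 is available, opened with probability 3/5; weight (1/4)·(3/5) = 3/20 each.
The weights sum to 9/20.
So P(the pea under cup 2 | the dealer opened cup 1) = (3/20) / (9/20) = 1/3.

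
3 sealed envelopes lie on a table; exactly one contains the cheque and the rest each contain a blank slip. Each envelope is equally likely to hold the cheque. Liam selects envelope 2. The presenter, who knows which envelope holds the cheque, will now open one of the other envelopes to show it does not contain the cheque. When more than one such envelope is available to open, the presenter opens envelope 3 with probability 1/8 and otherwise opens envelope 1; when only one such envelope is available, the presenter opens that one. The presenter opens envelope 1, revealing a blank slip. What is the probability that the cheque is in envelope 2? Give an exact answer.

Apply Bayes' rule, conditioning on where the cheque actually is.
If it is in envelope 1 (prior 1/3): the presenter opened envelope 1, so this case is ruled out; weight (1/3)·0 = 0.
If it is in envelope 2 (prior 1/3): envelope 3 is available but not opened, probability 7/8; weight (1/3)·(7/8) = 7/24.
If it is in envelope 3 (prior 1/3): only envelope 1 is available, probability 1; weight (1/3)·1 = 1/3.
The weights sum to 5/8.
So P(the cheque in envelope 2 | the presenter opened envelope 1) = (7/24) / (5/8) = 7/15.

7/15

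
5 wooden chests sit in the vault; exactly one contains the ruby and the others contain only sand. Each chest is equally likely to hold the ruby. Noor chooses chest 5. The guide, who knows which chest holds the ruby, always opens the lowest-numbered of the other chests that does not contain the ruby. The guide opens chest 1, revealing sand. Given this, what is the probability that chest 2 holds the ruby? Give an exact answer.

Consider each possible location of the ruby in turn.
If it is in chest 1 (prior 1/5): the guide opened chest 1, so this case is ruled out; weight (1/5)·0 = 0.
If it is in any of chests 2, 3, 4, and 5 (prior 1/5 each): chest 1 is the lowest-numbered option available, probability 1; weight (1/5)·1 = 1/5 each.
The weights sum to 4/5.
So P(the ruby in chest 2 | the guide opened chest 1) = (1/5) / (4/5) = 1/4.

1/4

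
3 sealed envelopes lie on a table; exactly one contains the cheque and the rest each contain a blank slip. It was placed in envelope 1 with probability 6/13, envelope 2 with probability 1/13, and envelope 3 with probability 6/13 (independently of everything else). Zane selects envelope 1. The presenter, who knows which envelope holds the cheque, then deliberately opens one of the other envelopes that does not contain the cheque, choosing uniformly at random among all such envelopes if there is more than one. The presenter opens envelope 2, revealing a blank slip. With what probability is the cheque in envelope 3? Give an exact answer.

2/3

Consider each possible location of the cheque in turn.
If it is in envelope 1 (prior 6/13): the presenter has 2 equally likely choices, so probability 1/2; weight (6/13)·(1/2) = 3/13.
If it is in envelope 2 (prior 1/13): the presenter opened envelope 2, so this case is ruled out; weight (1/13)·0 = 0.
If it is in envelope 3 (prior 6/13): the presenter has no choice, probability 1; weight (6/13)·1 = 6/13.
The weights sum to 9/13.
So P(the cheque in envelope 3 | the presenter opened envelope 2) = (6/13) / (9/13) = 2/3.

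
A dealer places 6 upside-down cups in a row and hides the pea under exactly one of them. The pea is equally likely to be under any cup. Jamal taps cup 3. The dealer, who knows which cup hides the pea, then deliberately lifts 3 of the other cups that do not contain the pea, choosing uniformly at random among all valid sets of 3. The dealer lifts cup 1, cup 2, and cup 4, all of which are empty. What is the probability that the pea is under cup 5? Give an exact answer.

Condition on the true location of the pea.
If it is under any of cups 1, 2, and 4 (prior 1/6 each): that cup was opened and seen not to hold the prize — ruled out; weight (1/6)·0 = 0 each.
If it is under cup 3 (prior 1/6): the dealer has 10 equally likely choices, so probability 1/10; weight (1/6)·(1/10) = 1/60.
If it is under either of cups 5 and 6 (prior 1/6 each): the dealer has 4 equally likely choices, so probability 1/4; weight (1/6)·(1/4) = 1/24 each.
The weights sum to 1/10.
So P(the pea under cup 5 | the dealer opened cup 1, cup 2, and cup 4) = (1/24) / (1/10) = 5/12.

5/12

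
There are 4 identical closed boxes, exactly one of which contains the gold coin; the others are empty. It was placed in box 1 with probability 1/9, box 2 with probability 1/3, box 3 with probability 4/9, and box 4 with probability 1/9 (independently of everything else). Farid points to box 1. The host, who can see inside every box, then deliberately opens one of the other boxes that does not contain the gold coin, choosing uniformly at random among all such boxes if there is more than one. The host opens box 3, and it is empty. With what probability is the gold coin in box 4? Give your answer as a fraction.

3/14

Condition on the true location of the gold coin.
If it is in box 1 (prior 1/9): the host has 3 equally likely choices, so probability 1/3; weight (1/9)·(1/3) = 1/27.
If it is in box 2 (prior 1/3): the host has 2 equally likely choices, so probability 1/2; weight (1/3)·(1/2) = 1/6.
If it is in box 3 (prior 4/9): the host opened box 3, so this case is ruled out; weight (4/9)·0 = 0.
If it is in box 4 (prior 1/9): the host has 2 equally likely choices, so probability 1/2; weight (1/9)·(1/2) = 1/18.
The weights sum to 7/27.
So P(the gold coin in box 4 | the host opened box 3) = (1/18) / (7/27) = 3/14.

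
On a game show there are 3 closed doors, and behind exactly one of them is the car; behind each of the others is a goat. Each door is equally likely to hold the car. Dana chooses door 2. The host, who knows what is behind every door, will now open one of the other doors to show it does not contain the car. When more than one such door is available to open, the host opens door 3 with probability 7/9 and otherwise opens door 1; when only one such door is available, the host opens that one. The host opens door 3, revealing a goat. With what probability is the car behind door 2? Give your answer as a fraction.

7/16

Condition on the true location of the car.
If it is behind door 1 (prior 1/3): only door 3 is available, probability 1; weight (1/3)·1 = 1/3.
If it is behind door 2 (prior 1/3): door 3 is available, opened with probability 7/9; weight (1/3)·(7/9) = 7/27.
If it is behind door 3 (prior 1/3): the host opened door 3, so this case is ruled out; weight (1/3)·0 = 0.
The weights sum to 16/27.
So P(the car behind door 2 | the host opened door 3) = (7/27) / (16/27) = 7/16.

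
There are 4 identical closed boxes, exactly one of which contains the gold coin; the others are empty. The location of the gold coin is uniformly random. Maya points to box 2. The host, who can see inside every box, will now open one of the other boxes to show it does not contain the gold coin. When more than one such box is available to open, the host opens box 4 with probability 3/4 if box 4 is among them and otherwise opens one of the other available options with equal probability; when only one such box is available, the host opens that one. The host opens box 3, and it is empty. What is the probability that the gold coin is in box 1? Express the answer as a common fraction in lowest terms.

Consider each possible location of the gold coin in turn.
If it is in box 1 (prior 1/4): box 4 is available but not opened, probability 1/4; weight (1/4)·(1/4) = 1/16.
If it is in box 2 (prior 1/4): box 4 is available but not opened; box 3 gets probability (1 − 3/4)/2 = 1/8; weight (1/4)·(1/8) = 1/32.
If it is in box 3 (prior 1/4): the host opened box 3, so this case is ruled out; weight (1/4)·0 = 0.
If it is in box 4 (prior 1/4): box 4 holds the prize so is unavailable; the host chooses uniformly among the 2 others, probability 1/2; weight (1/4)·(1/2) = 1/8.
The weights sum to 7/32.
So P(the gold coin in box 1 | the host opened box 3) = (1/16) / (7/32) = 2/7.

2/7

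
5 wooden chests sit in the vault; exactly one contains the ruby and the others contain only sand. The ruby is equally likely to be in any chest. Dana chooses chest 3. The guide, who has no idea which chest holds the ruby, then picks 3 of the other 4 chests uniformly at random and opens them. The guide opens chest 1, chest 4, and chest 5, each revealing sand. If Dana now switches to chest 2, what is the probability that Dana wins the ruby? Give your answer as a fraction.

Consider each possible location of the ruby in turn.
If it is in any of chests 1, 4, and 5 (prior 1/5 each): that chest was opened and seen not to hold the prize — ruled out; weight (1/5)·0 = 0 each.
If it is in either of chests 2 and 3 (prior 1/5 each): the guide picks exactly this set with probability 1/4 regardless, and none is the prize; weight (1/5)·(1/4) = 1/20 each.
The weights sum to 1/10.
So P(the ruby in chest 2 | the guide opened chest 1, chest 4, and chest 5) = (1/20) / (1/10) = 1/2.

1/2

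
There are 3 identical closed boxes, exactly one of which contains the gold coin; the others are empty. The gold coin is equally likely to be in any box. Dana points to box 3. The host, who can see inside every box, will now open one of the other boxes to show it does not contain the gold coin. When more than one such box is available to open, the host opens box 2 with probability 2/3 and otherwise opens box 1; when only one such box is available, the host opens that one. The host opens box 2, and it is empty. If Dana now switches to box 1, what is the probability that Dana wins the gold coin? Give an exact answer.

Condition on the true location of the gold coin.
If it is in box 1 (prior 1/3): only box 2 is available, probability 1; weight (1/3)·1 = 1/3.
If it is in box 2 (prior 1/3): the host opened box 2, so this case is ruled out; weight (1/3)·0 = 0.
If it is in box 3 (prior 1/3): box 2 is available, opened with probability 2/3; weight (1/3)·(2/3) = 2/9.
The weights sum to 5/9.
So P(the gold coin in box 1 | the host opened box 2) = (1/3) / (5/9) = 3/5.

3/5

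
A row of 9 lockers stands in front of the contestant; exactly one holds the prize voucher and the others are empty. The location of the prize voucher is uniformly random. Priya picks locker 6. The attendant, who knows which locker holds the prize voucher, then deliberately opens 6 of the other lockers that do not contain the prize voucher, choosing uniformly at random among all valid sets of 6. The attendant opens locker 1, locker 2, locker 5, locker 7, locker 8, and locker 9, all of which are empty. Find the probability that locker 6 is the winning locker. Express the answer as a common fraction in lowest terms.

Condition on the true location of the prize voucher.
If it is in any of lockers 1, 2, 5, 7, 8, and 9 (prior 1/9 each): that locker was opened and seen not to hold the prize — ruled out; weight (1/9)·0 = 0 each.
If it is in either of lockers 3 and 4 (prior 1/9 each): the attendant has 7 equally likely choices, so probability 1/7; weight (1/9)·(1/7) = 1/63 each.
If it is in locker 6 (prior 1/9): the attendant has 28 equally likely choices, so probability 1/28; weight (1/9)·(1/28) = 1/252.
The weights sum to 1/28.
So P(the prize voucher in locker 6 | the attendant opened locker 1, locker 2, locker 5, locker 7, locker 8, and locker 9) = (1/252) / (1/28) = 1/9.

1/9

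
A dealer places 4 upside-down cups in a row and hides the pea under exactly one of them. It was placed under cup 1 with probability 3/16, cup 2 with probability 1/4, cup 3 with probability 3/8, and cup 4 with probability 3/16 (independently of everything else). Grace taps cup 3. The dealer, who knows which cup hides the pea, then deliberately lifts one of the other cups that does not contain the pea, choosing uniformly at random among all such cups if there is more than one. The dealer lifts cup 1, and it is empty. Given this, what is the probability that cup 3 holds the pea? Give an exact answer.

Apply Bayes' rule, conditioning on where the pea actually is.
If it is under cup 1 (prior 3/16): the dealer opened cup 1, so this case is ruled out; weight (3/16)·0 = 0.
If it is under cup 2 (prior 1/4): the dealer has 2 equally likely choices, so probability 1/2; weight (1/4)·(1/2) = 1/8.
If it is under cup 3 (prior 3/8): the dealer has 3 equally likely choices, so probability 1/3; weight (3/8)·(1/3) = 1/8.
If it is under cup 4 (prior 3/16): the dealer has 2 equally likely choices, so probability 1/2; weight (3/16)·(1/2) = 3/32.
The weights sum to 11/32.
So P(the pea under cup 3 | the dealer opened cup 1) = (1/8) / (11/32) = 4/11.

4/11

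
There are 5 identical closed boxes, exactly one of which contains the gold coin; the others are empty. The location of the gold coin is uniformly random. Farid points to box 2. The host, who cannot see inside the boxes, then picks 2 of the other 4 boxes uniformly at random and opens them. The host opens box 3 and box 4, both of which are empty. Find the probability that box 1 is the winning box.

1/3

Apply Bayes' rule, conditioning on where the gold coin actually is.
If it is in any of boxes 1, 2, and 5 (prior 1/5 each): the host picks exactly this set with probability 1/6 regardless, and none is the prize; weight (1/5)·(1/6) = 1/30 each.
If it is in either of boxes 3 and 4 (prior 1/5 each): that box was opened and seen not to hold the prize — ruled out; weight (1/5)·0 = 0 each.
The weights sum to 1/10.
So P(the gold coin in box 1 | the host opened box 3 and box 4) = (1/30) / (1/10) = 1/3.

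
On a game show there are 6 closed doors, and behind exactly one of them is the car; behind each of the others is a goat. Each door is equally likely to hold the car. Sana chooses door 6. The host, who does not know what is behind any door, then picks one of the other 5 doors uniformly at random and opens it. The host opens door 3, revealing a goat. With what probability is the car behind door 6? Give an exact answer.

Condition on the true location of the car.
If it is behind any of doors 1, 2, 4, 5, and 6 (prior 1/6 each): the host picks door 3 with probability 1/5 regardless, and it is not the prize; weight (1/6)·(1/5) = 1/30 each.
If it is behind door 3 (prior 1/6): the host opened door 3, so this case is ruled out; weight (1/6)·0 = 0.
The weights sum to 1/6.
So P(the car behind door 6 | the host opened door 3) = (1/30) / (1/6) = 1/5.

1/5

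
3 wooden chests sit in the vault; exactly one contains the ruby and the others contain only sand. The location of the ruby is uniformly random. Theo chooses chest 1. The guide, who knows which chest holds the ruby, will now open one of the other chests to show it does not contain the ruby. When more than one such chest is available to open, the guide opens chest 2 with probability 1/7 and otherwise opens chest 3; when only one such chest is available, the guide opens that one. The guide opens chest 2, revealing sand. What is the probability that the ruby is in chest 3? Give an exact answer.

Condition on the true location of the ruby.
If it is in chest 1 (prior 1/3): chest 2 is available, opened with probability 1/7; weight (1/3)·(1/7) = 1/21.
If it is in chest 2 (prior 1/3): the guide opened chest 2, so this case is ruled out; weight (1/3)·0 = 0.
If it is in chest 3 (prior 1/3): only chest 2 is available, probability 1; weight (1/3)·1 = 1/3.
The weights sum to 8/21.
So P(the ruby in chest 3 | the guide opened chest 2) = (1/3) / (8/21) = 7/8.

7/8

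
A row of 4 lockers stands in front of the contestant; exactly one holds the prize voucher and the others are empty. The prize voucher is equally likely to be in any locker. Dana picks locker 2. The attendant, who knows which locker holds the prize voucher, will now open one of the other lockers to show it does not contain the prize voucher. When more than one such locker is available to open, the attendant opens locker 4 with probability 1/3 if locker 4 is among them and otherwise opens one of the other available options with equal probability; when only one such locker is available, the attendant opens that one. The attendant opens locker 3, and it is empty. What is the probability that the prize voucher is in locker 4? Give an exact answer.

1/3

Apply Bayes' rule, conditioning on where the prize voucher actually is.
If it is in locker 1 (prior 1/4): locker 4 is available but not opened, probability 2/3; weight (1/4)·(2/3) = 1/6.
If it is in locker 2 (prior 1/4): locker 4 is available but not opened; locker 3 gets probability (1 − 1/3)/2 = 1/3; weight (1/4)·(1/3) = 1/12.
If it is in locker 3 (prior 1/4): the attendant opened locker 3, so this case is ruled out; weight (1/4)·0 = 0.
If it is in locker 4 (prior 1/4): locker 4 holds the prize so is unavailable; the attendant chooses uniformly among the 2 others, probability 1/2; weight (1/4)·(1/2) = 1/8.
The weights sum to 3/8.
So P(the prize voucher in locker 4 | the attendant opened locker 3) = (1/8) / (3/8) = 1/3.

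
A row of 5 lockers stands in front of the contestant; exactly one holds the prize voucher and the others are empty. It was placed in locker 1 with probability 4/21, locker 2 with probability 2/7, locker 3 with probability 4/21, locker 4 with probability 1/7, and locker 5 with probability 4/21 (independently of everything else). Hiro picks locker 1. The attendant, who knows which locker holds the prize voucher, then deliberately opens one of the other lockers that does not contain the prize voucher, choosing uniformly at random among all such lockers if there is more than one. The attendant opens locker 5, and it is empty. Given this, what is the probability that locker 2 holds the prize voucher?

Consider each possible location of the prize voucher in turn.
If it is in locker 1 (prior 4/21): the attendant has 4 equally likely choices, so probability 1/4; weight (4/21)·(1/4) = 1/21.
If it is in locker 2 (prior 2/7): the attendant has 3 equally likely choices, so probability 1/3; weight (2/7)·(1/3) = 2/21.
If it is in locker 3 (prior 4/21): the attendant has 3 equally likely choices, so probability 1/3; weight (4/21)·(1/3) = 4/63.
If it is in locker 4 (prior 1/7): the attendant has 3 equally likely choices, so probability 1/3; weight (1/7)·(1/3) = 1/21.
If it is in locker 5 (prior 4/21): the attendant opened locker 5, so this case is ruled out; weight (4/21)·0 = 0.
The weights sum to 16/63.
So P(the prize voucher in locker 2 | the attendant opened locker 5) = (2/21) / (16/63) = 3/8.

3/8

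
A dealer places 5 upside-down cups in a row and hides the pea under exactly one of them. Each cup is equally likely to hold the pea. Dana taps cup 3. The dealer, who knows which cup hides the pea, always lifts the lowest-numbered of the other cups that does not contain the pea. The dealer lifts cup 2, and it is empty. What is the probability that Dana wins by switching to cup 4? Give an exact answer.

Consider each possible location of the pea in turn.
If it is under cup 1 (prior 1/5): cup 2 is the lowest-numbered option available, probability 1; weight (1/5)·1 = 1/5.
If it is under cup 2 (prior 1/5): the dealer opened cup 2, so this case is ruled out; weight (1/5)·0 = 0.
If it is under any of cups 3, 4, and 5 (prior 1/5 each): the dealer would have opened cup 1 instead, probability 0; weight (1/5)·0 = 0 each.
The weights sum to 1/5.
So P(the pea under cup 4 | the dealer opened cup 2) = 0 / (1/5) = 0.

0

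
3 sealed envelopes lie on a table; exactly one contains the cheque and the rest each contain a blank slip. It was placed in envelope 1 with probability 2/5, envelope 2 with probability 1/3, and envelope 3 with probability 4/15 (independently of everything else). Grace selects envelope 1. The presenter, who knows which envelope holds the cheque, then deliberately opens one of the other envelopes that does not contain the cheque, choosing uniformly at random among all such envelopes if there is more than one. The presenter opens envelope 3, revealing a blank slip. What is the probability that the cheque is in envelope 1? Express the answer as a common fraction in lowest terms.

Consider each possible location of the cheque in turn.
If it is in envelope 1 (prior 2/5): the presenter has 2 equally likely choices, so probability 1/2; weight (2/5)·(1/2) = 1/5.
If it is in envelope 2 (prior 1/3): the presenter has no choice, probability 1; weight (1/3)·1 = 1/3.
If it is in envelope 3 (prior 4/15): the presenter opened envelope 3, so this case is ruled out; weight (4/15)·0 = 0.
The weights sum to 8/15.
So P(the cheque in envelope 1 | the presenter opened envelope 3) = (1/5) / (8/15) = 3/8.

3/8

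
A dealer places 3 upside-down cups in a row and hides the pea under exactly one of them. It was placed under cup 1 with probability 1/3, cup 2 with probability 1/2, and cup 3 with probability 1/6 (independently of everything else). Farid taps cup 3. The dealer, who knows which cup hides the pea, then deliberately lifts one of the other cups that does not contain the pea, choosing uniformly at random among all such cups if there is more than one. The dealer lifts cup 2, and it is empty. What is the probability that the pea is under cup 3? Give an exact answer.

1/5

Apply Bayes' rule, conditioning on where the pea actually is.
If it is under cup 1 (prior 1/3): the dealer has no choice, probability 1; weight (1/3)·1 = 1/3.
If it is under cup 2 (prior 1/2): the dealer opened cup 2, so this case is ruled out; weight (1/2)·0 = 0.
If it is under cup 3 (prior 1/6): the dealer has 2 equally likely choices, so probability 1/2; weight (1/6)·(1/2) = 1/12.
The weights sum to 5/12.
So P(the pea under cup 3 | the dealer opened cup 2) = (1/12) / (5/12) = 1/5.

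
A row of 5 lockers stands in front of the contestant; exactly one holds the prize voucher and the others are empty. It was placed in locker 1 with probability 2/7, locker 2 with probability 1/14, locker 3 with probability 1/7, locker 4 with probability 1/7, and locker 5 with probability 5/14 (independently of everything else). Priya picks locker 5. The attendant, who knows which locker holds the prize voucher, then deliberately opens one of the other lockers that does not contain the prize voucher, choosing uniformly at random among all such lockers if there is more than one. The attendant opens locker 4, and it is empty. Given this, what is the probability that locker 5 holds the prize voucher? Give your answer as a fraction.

15/43

Consider each possible location of the prize voucher in turn.
If it is in locker 1 (prior 2/7): the attendant has 3 equally likely choices, so probability 1/3; weight (2/7)·(1/3) = 2/21.
If it is in locker 2 (prior 1/14): the attendant has 3 equally likely choices, so probability 1/3; weight (1/14)·(1/3) = 1/42.
If it is in locker 3 (prior 1/7): the attendant has 3 equally likely choices, so probability 1/3; weight (1/7)·(1/3) = 1/21.
If it is in locker 4 (prior 1/7): the attendant opened locker 4, so this case is ruled out; weight (1/7)·0 = 0.
If it is in locker 5 (prior 5/14): the attendant has 4 equally likely choices, so probability 1/4; weight (5/14)·(1/4) = 5/56.
The weights sum to 43/168.
So P(the prize voucher in locker 5 | the attendant opened locker 4) = (5/56) / (43/168) = 15/43.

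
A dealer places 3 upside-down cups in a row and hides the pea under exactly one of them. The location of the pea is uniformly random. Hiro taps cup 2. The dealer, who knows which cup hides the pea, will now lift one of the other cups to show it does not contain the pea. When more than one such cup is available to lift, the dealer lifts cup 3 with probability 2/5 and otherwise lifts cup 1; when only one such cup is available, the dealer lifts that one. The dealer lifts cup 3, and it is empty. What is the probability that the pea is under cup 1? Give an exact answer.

Consider each possible location of the pea in turn.
If it is under cup 1 (prior 1/3): only cup 3 is available, probability 1; weight (1/3)·1 = 1/3.
If it is under cup 2 (prior 1/3): cup 3 is available, opened with probability 2/5; weight (1/3)·(2/5) = 2/15.
If it is under cup 3 (prior 1/3): the dealer opened cup 3, so this case is ruled out; weight (1/3)·0 = 0.
The weights sum to 7/15.
So P(the pea under cup 1 | the dealer opened cup 3) = (1/3) / (7/15) = 5/7.

5/7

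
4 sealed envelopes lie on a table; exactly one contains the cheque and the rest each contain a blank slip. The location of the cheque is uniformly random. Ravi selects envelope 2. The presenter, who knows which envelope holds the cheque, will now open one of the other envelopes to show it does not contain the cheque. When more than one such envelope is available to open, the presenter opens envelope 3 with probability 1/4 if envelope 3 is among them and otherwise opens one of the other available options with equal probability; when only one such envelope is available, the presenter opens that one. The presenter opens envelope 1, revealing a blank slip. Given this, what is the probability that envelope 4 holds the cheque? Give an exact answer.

6/13

Consider each possible location of the cheque in turn.
If it is in envelope 1 (prior 1/4): the presenter opened envelope 1, so this case is ruled out; weight (1/4)·0 = 0.
If it is in envelope 2 (prior 1/4): envelope 3 is available but not opened; envelope 1 gets probability (1 − 1/4)/2 = 3/8; weight (1/4)·(3/8) = 3/32.
If it is in envelope 3 (prior 1/4): envelope 3 holds the prize so is unavailable; the presenter chooses uniformly among the 2 others, probability 1/2; weight (1/4)·(1/2) = 1/8.
If it is in envelope 4 (prior 1/4): envelope 3 is available but not opened, probability 3/4; weight (1/4)·(3/4) = 3/16.
The weights sum to 13/32.
So P(the cheque in envelope 4 | the presenter opened envelope 1) = (3/16) / (13/32) = 6/13.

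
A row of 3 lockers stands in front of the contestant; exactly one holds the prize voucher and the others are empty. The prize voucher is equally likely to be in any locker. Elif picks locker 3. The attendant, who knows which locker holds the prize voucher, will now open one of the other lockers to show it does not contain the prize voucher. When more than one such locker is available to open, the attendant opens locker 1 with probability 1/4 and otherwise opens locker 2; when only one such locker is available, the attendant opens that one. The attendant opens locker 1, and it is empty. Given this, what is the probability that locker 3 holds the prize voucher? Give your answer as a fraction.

Apply Bayes' rule, conditioning on where the prize voucher actually is.
If it is in locker 1 (prior 1/3): the attendant opened locker 1, so this case is ruled out; weight (1/3)·0 = 0.
If it is in locker 2 (prior 1/3): only locker 1 is available, probability 1; weight (1/3)·1 = 1/3.
If it is in locker 3 (prior 1/3): locker 1 is available, opened with probability 1/4; weight (1/3)·(1/4) = 1/12.
The weights sum to 5/12.
So P(the prize voucher in locker 3 | the attendant opened locker 1) = (1/12) / (5/12) = 1/5.

1/5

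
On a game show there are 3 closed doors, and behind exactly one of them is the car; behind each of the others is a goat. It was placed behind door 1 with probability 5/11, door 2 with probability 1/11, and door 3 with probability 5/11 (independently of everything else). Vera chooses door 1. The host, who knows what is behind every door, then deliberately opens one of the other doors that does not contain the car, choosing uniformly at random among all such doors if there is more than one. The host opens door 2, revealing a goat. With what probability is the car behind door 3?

Condition on the true location of the car.
If it is behind door 1 (prior 5/11): the host has 2 equally likely choices, so probability 1/2; weight (5/11)·(1/2) = 5/22.
If it is behind door 2 (prior 1/11): the host opened door 2, so this case is ruled out; weight (1/11)·0 = 0.
If it is behind door 3 (prior 5/11): the host has no choice, probability 1; weight (5/11)·1 = 5/11.
The weights sum to 15/22.
So P(the car behind door 3 | the host opened door 2) = (5/11) / (15/22) = 2/3.

2/3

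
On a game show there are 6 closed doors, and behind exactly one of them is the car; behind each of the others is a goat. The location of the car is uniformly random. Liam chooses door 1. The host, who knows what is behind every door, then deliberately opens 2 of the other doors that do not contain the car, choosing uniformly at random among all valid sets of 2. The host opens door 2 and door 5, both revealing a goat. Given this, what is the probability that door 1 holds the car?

Apply Bayes' rule, conditioning on where the car actually is.
If it is behind door 1 (prior 1/6): the host has 10 equally likely choices, so probability 1/10; weight (1/6)·(1/10) = 1/60.
If it is behind either of doors 2 and 5 (prior 1/6 each): that door was opened and seen not to hold the prize — ruled out; weight (1/6)·0 = 0 each.
If it is behind any of doors 3, 4, and 6 (prior 1/6 each): the host has 6 equally likely choices, so probability 1/6; weight (1/6)·(1/6) = 1/36 each.
The weights sum to 1/10.
So P(the car behind door 1 | the host opened door 2 and door 5) = (1/60) / (1/10) = 1/6.

1/6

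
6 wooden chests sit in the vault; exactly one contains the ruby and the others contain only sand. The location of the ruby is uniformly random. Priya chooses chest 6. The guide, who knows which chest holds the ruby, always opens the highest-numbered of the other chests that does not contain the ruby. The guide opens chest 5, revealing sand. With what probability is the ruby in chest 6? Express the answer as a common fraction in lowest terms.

1/5

Condition on the true location of the ruby.
If it is in any of chests 1, 2, 3, 4, and 6 (prior 1/6 each): chest 5 is the highest-numbered option available, probability 1; weight (1/6)·1 = 1/6 each.
If it is in chest 5 (prior 1/6): the guide opened chest 5, so this case is ruled out; weight (1/6)·0 = 0.
The weights sum to 5/6.
So P(the ruby in chest 6 | the guide opened chest 5) = (1/6) / (5/6) = 1/5.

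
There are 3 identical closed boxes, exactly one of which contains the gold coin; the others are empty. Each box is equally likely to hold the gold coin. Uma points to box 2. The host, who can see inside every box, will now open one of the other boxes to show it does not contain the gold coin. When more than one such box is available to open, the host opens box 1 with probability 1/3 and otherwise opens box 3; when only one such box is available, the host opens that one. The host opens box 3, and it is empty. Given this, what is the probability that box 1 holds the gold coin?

3/5

Consider each possible location of the gold coin in turn.
If it is in box 1 (prior 1/3): only box 3 is available, probability 1; weight (1/3)·1 = 1/3.
If it is in box 2 (prior 1/3): box 1 is available but not opened, probability 2/3; weight (1/3)·(2/3) = 2/9.
If it is in box 3 (prior 1/3): the host opened box 3, so this case is ruled out; weight (1/3)·0 = 0.
The weights sum to 5/9.
So P(the gold coin in box 1 | the host opened box 3) = (1/3) / (5/9) = 3/5.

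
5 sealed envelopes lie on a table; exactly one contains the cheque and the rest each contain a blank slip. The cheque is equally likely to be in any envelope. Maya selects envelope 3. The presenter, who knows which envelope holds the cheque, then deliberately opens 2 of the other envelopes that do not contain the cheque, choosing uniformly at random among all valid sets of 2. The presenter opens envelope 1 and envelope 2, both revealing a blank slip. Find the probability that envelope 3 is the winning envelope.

1/5

Apply Bayes' rule, conditioning on where the cheque actually is.
If it is in either of envelopes 1 and 2 (prior 1/5 each): that envelope was opened and seen not to hold the prize — ruled out; weight (1/5)·0 = 0 each.
If it is in envelope 3 (prior 1/5): the presenter has 6 equally likely choices, so probability 1/6; weight (1/5)·(1/6) = 1/30.
If it is in either of envelopes 4 and 5 (prior 1/5 each): the presenter has 3 equally likely choices, so probability 1/3; weight (1/5)·(1/3) = 1/15 each.
The weights sum to 1/6.
So P(the cheque in envelope 3 | the presenter opened envelope 1 and envelope 2) = (1/30) / (1/6) = 1/5.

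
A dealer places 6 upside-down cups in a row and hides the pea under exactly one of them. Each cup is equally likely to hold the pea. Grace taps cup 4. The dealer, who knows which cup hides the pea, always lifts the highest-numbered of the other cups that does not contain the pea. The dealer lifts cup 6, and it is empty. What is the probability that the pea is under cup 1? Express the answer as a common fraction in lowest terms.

Consider each possible location of the pea in turn.
If it is under any of cups 1, 2, 3, 4, and 5 (prior 1/6 each): cup 6 is the highest-numbered option available, probability 1; weight (1/6)·1 = 1/6 each.
If it is under cup 6 (prior 1/6): the dealer opened cup 6, so this case is ruled out; weight (1/6)·0 = 0.
The weights sum to 5/6.
So P(the pea under cup 1 | the dealer opened cup 6) = (1/6) / (5/6) = 1/5.

1/5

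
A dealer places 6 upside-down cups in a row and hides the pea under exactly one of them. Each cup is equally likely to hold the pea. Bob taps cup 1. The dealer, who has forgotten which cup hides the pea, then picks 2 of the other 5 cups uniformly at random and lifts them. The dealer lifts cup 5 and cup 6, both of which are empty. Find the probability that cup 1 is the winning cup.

1/4

Because the dealer chose which cups to lift without knowing where the pea is, the choice is independent of the prize location. Learning that none of the 2 opened cups holds the pea simply rules out those 2 locations and leaves the remaining 4 cups still equally likely by symmetry.
So P(the pea under cup 1) = 1/4.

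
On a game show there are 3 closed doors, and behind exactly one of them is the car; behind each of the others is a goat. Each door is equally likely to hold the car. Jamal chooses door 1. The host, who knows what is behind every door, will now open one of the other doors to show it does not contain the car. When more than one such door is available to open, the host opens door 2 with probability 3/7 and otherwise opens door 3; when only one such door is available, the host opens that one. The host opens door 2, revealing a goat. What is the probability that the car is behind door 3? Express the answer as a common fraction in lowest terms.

7/10

Consider each possible location of the car in turn.
If it is behind door 1 (prior 1/3): door 2 is available, opened with probability 3/7; weight (1/3)·(3/7) = 1/7.
If it is behind door 2 (prior 1/3): the host opened door 2, so this case is ruled out; weight (1/3)·0 = 0.
If it is behind door 3 (prior 1/3): only door 2 is available, probability 1; weight (1/3)·1 = 1/3.
The weights sum to 10/21.
So P(the car behind door 3 | the host opened door 2) = (1/3) / (10/21) = 7/10.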